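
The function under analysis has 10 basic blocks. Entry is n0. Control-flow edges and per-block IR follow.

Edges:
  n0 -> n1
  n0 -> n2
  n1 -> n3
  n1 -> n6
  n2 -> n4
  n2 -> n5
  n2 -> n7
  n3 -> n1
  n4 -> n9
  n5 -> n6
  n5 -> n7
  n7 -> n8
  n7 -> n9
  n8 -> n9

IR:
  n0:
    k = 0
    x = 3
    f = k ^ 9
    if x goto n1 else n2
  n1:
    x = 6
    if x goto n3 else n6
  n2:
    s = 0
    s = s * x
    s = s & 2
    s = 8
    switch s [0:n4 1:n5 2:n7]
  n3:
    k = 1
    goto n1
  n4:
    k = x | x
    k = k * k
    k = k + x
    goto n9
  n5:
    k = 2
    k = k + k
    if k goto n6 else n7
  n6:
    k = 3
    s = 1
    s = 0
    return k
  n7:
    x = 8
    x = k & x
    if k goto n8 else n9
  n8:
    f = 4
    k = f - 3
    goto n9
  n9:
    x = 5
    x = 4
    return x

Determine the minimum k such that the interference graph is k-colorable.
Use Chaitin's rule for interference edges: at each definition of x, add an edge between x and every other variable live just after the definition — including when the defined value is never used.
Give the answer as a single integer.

Answer: 3

Working:
def/use:
  n0: def={f,k,x} ue=∅
  n1: def={x} ue=∅
  n2: def={s} ue={x}
  n3: def={k} ue=∅
  n4: def={k} ue={x}
  n5: def={k} ue=∅
  n6: def={k,s} ue=∅
  n7: def={x} ue={k}
  n8: def={f,k} ue=∅
  n9: def={x} ue=∅

Liveness:
  n0 li=∅ lo={k,x}
  n1 li=∅ lo=∅
  n2 li={k,x} lo={k,x}
  n3 li=∅ lo=∅
  n4 li={x} lo=∅
  n5 li=∅ lo={k}
  n6 li=∅ lo=∅
  n7 li={k} lo=∅
  n8 li=∅ lo=∅
  n9 li=∅ lo=∅

Interfere edges:
  f↔{k,x}
  k↔{f,s,x}
  s↔{k,x}
  x↔{f,k,s}

Chromatic number:
  lower bound: {f,k,x} mutually conflict ⇒ χ ≥ 3
  assign f→R2 k→R0 s→R2 x→R1 — no edge inside a register ⇒ χ ≤ 3
  χ = 3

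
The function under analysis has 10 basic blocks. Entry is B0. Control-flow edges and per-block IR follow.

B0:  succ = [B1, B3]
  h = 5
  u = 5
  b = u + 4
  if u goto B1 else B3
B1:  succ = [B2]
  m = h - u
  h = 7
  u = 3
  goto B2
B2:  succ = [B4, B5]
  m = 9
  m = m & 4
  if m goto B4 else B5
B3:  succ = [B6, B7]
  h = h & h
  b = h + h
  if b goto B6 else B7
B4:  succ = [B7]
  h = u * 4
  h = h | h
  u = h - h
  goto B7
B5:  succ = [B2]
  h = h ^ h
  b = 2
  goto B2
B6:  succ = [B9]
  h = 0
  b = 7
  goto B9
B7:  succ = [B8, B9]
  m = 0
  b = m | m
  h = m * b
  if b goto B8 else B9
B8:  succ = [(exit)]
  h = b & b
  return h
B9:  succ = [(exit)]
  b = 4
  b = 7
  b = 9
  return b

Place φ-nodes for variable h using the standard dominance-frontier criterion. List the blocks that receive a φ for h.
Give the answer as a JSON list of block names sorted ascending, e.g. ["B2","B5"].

idom tree: B1←B0 B2←B1 B3←B0 B4←B2 B5←B2 B6←B3 B7←B0 B8←B7 B9←B0
Join-block Dom:
  B2: preds {B1,B5}: {B0,B1} ∩ {B0,B1,B2,B5} = {B0,B1}; idom=B1
  B7: preds {B3,B4}: {B0,B3} ∩ {B0,B1,B2,B4} = {B0}; idom=B0
  B9: preds {B6,B7}: {B0,B3,B6} ∩ {B0,B7} = {B0}; idom=B0

DF derivation:
  B2←B1: walk · to B1
  B2←B5: walk B5→B2 to B1
  B7←B3: walk B3 to B0
  B7←B4: walk B4→B2→B1 to B0
  B9←B6: walk B6→B3 to B0
  B9←B7: walk B7 to B0
  DF(B0)=∅
  DF(B1)={B7}
  DF(B2)={B2,B7}
  DF(B3)={B7,B9}
  DF(B4)={B7}
  DF(B5)={B2}
  DF(B6)={B9}
  DF(B7)={B9}
  DF(B8)=∅
  DF(B9)=∅

φ for h: defs {B0,B1,B3,B4,B5,B6,B7,B8}
  DF⁺ = {B2,B7,B9}

Answer: ["B2", "B7", "B9"]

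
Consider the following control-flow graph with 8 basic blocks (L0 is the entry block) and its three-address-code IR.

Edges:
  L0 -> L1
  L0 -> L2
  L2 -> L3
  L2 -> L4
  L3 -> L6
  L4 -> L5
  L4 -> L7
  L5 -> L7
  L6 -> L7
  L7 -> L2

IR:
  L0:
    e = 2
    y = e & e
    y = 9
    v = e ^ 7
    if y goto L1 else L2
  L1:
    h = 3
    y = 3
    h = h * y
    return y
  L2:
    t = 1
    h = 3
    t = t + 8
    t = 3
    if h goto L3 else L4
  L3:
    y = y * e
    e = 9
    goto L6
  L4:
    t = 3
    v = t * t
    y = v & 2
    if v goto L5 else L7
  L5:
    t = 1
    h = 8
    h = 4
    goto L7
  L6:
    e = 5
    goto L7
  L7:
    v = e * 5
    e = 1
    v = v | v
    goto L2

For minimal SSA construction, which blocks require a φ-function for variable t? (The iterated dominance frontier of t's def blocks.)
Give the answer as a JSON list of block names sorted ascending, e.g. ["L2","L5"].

idom tree: L1←L0 L2←L0 L3←L2 L4←L2 L5←L4 L6←L3 L7←L2
Dom∩ at merges:
  L2: preds {L0,L7}: {L0} ∩ {L0,L2,L7} = {L0}; idom=L0
  L7: preds {L4,L5,L6}: {L0,L2,L4} ∩ {L0,L2,L4,L5} ∩ {L0,L2,L3,L6} = {L0,L2}; idom=L2

DF derivation:
  L2←L0: walk · to L0
  L2←L7: walk L7→L2 to L0
  L7←L4: walk L4 to L2
  L7←L5: walk L5→L4 to L2
  L7←L6: walk L6→L3 to L2
  L0 → ∅
  L1 → ∅
  L2 → {L2}
  L3 → {L7}
  L4 → {L7}
  L5 → {L7}
  L6 → {L7}
  L7 → {L2}

φ for t: defs {L2,L4,L5}
  DF⁺ = {L2,L7}

Answer: ["L2", "L7"]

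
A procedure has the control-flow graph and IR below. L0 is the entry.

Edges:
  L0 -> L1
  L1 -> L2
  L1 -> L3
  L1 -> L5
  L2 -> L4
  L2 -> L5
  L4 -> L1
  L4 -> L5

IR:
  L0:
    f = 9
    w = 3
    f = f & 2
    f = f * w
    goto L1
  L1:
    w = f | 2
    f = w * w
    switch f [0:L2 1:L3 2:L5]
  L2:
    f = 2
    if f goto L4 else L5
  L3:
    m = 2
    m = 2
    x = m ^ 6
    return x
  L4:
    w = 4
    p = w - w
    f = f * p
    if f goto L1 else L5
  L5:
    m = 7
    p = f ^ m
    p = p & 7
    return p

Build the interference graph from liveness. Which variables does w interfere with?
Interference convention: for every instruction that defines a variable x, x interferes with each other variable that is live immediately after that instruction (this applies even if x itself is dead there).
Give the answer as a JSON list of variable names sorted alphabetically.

def/use:
  L0 def {f,w} use ∅
  L1 def {f,w} use {f}
  L2 def {f} use ∅
  L3 def {m,x} use ∅
  L4 def {f,p,w} use {f}
  L5 def {m,p} use {f}

Liveness:
  L0: in=∅ out={f}
  L1: in={f} out={f}
  L2: in=∅ out={f}
  L3: in=∅ out=∅
  L4: in={f} out={f}
  L5: in={f} out=∅

Conflict graph:
  f: {m,p,w}
  m: {f}
  p: {f}
  w: {f}
  x: ∅

N(w) = ["f"]

Answer: ["f"]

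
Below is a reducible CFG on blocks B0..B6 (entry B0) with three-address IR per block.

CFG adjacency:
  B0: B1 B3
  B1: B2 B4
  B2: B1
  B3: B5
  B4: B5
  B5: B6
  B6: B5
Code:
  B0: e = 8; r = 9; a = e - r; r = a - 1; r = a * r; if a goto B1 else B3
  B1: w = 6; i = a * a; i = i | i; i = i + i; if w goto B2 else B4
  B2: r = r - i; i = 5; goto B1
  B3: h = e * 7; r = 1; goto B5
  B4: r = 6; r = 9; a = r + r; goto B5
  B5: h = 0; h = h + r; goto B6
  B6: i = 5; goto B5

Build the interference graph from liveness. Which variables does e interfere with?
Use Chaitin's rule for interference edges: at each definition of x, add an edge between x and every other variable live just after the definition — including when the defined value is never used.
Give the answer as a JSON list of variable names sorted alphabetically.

Block summaries:
  B0: def={a,e,r} ue=∅
  B1: def={i,w} ue={a}
  B2: def={i,r} ue={i,r}
  B3: def={h,r} ue={e}
  B4: def={a,r} ue=∅
  B5: def={h} ue={r}
  B6: def={i} ue=∅

Liveness:
  live B0: ∅→{a,e,r}
  live B1: {a,r}→{a,i,r}
  live B2: {a,i,r}→{a,r}
  live B3: {e}→{r}
  live B4: ∅→{r}
  live B5: {r}→{r}
  live B6: {r}→{r}

Interfere edges:
  a↔{e,i,r,w}
  e↔{a,r}
  h↔{r}
  i↔{a,r,w}
  r↔{a,e,h,i,w}
  w↔{a,i,r}

N(e) = ["a", "r"]

Answer: ["a", "r"]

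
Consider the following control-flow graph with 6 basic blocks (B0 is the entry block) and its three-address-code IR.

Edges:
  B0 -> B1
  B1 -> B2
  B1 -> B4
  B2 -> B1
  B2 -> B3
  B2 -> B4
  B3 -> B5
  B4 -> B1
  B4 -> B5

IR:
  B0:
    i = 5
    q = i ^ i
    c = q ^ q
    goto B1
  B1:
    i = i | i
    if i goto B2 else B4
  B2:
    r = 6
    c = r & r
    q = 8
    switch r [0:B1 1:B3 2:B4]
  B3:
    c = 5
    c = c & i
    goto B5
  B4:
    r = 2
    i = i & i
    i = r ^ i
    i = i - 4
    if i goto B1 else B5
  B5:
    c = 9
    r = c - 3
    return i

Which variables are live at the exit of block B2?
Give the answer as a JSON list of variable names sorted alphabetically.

def/use:
  B0: def={c,i,q} ue=∅
  B1: def={i} ue={i}
  B2: def={c,q,r} ue=∅
  B3: def={c} ue={i}
  B4: def={i,r} ue={i}
  B5: def={c,r} ue={i}

Live sets:
  B0 li=∅ lo={i}
  B1 li={i} lo={i}
  B2 li={i} lo={i}
  B3 li={i} lo={i}
  B4 li={i} lo={i}
  B5 li={i} lo=∅

live-out(B2) = ["i"]

Answer: ["i"]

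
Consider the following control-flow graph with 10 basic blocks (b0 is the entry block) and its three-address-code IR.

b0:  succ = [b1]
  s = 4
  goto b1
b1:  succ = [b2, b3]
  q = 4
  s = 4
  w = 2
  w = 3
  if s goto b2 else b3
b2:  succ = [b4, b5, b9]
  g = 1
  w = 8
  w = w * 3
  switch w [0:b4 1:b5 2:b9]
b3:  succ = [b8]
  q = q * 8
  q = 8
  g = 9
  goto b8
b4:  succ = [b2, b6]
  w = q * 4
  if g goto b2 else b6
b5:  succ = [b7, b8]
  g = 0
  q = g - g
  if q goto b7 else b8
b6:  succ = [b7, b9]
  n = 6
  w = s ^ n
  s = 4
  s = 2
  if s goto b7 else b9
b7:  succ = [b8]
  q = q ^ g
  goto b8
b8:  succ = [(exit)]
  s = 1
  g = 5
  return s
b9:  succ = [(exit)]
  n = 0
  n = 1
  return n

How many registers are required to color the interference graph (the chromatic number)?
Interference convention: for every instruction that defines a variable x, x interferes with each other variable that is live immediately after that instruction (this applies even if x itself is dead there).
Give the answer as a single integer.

Answer: 4

Working:
def/use:
  b0: {s} / ∅
  b1: {q,s,w} / ∅
  b2: {g,w} / ∅
  b3: {g,q} / {q}
  b4: {w} / {g,q}
  b5: {g,q} / ∅
  b6: {n,s,w} / {s}
  b7: {q} / {g,q}
  b8: {g,s} / ∅
  b9: {n} / ∅

Backward fixpoint:
  b0 li=∅ lo=∅
  b1 li=∅ lo={q,s}
  b2 li={q,s} lo={g,q,s}
  b3 li={q} lo=∅
  b4 li={g,q,s} lo={g,q,s}
  b5 li=∅ lo={g,q}
  b6 li={g,q,s} lo={g,q}
  b7 li={g,q} lo=∅
  b8 li=∅ lo=∅
  b9 li=∅ lo=∅

Interfere edges:
  g — {n,q,s,w}
  n — {g,q,s}
  q — {g,n,s,w}
  s — {g,n,q,w}
  w — {g,q,s}

Colouring:
  {g,n,q,s} pairwise interfere (4-clique) ⇒ χ ≥ 4
  4-colouring: c0={g}  c1={q}  c2={s}  c3={n,w}
  χ = 4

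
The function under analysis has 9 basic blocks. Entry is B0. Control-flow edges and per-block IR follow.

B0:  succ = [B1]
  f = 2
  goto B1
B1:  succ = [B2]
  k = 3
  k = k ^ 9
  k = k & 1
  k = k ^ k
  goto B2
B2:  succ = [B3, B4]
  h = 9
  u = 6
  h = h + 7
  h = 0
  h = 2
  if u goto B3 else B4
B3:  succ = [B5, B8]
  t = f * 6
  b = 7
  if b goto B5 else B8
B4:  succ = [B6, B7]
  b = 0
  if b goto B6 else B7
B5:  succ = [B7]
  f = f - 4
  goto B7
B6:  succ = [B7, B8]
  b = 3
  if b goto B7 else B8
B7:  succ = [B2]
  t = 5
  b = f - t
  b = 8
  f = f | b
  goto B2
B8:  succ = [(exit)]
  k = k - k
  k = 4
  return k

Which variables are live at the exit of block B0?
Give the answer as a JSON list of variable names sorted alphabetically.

Answer: ["f"]

Derivation:
def/use:
  B0: def={f} ue=∅
  B1: def={k} ue=∅
  B2: def={h,u} ue=∅
  B3: def={b,t} ue={f}
  B4: def={b} ue=∅
  B5: def={f} ue={f}
  B6: def={b} ue=∅
  B7: def={b,f,t} ue={f}
  B8: def={k} ue={k}

Liveness:
  B0 li=∅ lo={f}
  B1 li={f} lo={f,k}
  B2 li={f,k} lo={f,k}
  B3 li={f,k} lo={f,k}
  B4 li={f,k} lo={f,k}
  B5 li={f,k} lo={f,k}
  B6 li={f,k} lo={f,k}
  B7 li={f,k} lo={f,k}
  B8 li={k} lo=∅

live-out(B0) = ["f"]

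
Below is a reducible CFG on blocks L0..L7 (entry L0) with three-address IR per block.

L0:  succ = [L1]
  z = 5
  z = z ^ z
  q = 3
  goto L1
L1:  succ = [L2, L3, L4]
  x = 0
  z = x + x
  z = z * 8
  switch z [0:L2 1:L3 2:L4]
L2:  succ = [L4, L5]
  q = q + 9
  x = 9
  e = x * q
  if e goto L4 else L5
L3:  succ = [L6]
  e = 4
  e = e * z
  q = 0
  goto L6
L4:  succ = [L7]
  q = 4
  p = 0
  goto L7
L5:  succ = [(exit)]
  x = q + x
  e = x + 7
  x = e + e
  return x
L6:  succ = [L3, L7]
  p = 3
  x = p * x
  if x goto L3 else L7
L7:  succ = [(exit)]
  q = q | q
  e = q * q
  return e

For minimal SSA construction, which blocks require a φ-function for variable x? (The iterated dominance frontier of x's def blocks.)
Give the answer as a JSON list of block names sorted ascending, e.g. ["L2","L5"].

idom tree: L1←L0 L2←L1 L3←L1 L4←L1 L5←L2 L6←L3 L7←L1
Dom∩ at merges:
  L3: preds {L1,L6}: {L0,L1} ∩ {L0,L1,L3,L6} = {L0,L1}; idom=L1
  L4: preds {L1,L2}: {L0,L1} ∩ {L0,L1,L2} = {L0,L1}; idom=L1
  L7: preds {L4,L6}: {L0,L1,L4} ∩ {L0,L1,L3,L6} = {L0,L1}; idom=L1

DF derivation:
  join L3 pred L1: · stop@L1
  join L3 pred L6: L6→L3 stop@L1
  join L4 pred L1: · stop@L1
  join L4 pred L2: L2 stop@L1
  join L7 pred L4: L4 stop@L1
  join L7 pred L6: L6→L3 stop@L1
  L0 → ∅
  L1 → ∅
  L2 → {L4}
  L3 → {L3,L7}
  L4 → {L7}
  L5 → ∅
  L6 → {L3,L7}
  L7 → ∅

φ for x: defs {L1,L2,L5,L6}
  DF⁺ = {L3,L4,L7}

Answer: ["L3", "L4", "L7"]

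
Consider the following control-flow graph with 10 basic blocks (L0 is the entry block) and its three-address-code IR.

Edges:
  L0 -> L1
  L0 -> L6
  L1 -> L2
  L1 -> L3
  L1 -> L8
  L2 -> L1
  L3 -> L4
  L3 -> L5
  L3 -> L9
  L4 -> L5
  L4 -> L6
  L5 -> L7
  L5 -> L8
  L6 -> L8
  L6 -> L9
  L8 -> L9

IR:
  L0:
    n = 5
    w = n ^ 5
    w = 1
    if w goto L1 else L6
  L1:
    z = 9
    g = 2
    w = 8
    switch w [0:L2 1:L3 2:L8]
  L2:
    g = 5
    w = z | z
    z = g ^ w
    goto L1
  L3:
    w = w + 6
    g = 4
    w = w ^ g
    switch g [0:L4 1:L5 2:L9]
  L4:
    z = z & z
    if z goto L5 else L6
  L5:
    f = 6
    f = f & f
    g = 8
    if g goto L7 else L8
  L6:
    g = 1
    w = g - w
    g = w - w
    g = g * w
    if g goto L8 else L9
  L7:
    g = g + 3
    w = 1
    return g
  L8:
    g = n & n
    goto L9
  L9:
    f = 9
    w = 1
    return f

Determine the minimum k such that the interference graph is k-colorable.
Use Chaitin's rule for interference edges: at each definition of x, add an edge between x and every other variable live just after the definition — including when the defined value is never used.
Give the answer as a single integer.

Answer: 4

Analysis:
Per-block:
  L0: def={n,w} ue=∅
  L1: def={g,w,z} ue=∅
  L2: def={g,w,z} ue={z}
  L3: def={g,w} ue={w}
  L4: def={z} ue={z}
  L5: def={f,g} ue=∅
  L6: def={g,w} ue={w}
  L7: def={g,w} ue={g}
  L8: def={g} ue={n}
  L9: def={f,w} ue=∅

Backward fixpoint:
  L0 li=∅ lo={n,w}
  L1 li={n} lo={n,w,z}
  L2 li={n,z} lo={n}
  L3 li={n,w,z} lo={n,w,z}
  L4 li={n,w,z} lo={n,w}
  L5 li={n} lo={g,n}
  L6 li={n,w} lo={n}
  L7 li={g} lo=∅
  L8 li={n} lo=∅
  L9 li=∅ lo=∅

Conflict graph:
  f↔{n,w}
  g↔{n,w,z}
  n↔{f,g,w,z}
  w↔{f,g,n,z}
  z↔{g,n,w}

Chromatic number:
  clique {g,n,w,z} ⇒ need ≥ 4
  assign f→c2 g→c2 n→c0 w→c1 z→c3 — no edge inside a register ⇒ χ ≤ 4
  χ = 4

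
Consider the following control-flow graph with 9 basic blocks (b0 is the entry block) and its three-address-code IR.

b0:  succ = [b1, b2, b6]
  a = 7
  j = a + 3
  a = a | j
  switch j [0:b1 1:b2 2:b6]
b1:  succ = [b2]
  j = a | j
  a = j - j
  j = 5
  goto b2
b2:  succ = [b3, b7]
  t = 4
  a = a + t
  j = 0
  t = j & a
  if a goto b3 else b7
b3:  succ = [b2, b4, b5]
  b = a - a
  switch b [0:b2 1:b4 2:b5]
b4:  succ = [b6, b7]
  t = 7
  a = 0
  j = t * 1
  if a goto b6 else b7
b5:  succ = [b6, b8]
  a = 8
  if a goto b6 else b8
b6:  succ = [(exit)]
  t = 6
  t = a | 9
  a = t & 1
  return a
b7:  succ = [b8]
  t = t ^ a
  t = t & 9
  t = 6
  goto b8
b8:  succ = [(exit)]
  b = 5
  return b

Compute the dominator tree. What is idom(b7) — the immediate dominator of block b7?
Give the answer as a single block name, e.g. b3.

idom tree: b1←b0 b2←b0 b3←b2 b4←b3 b5←b3 b6←b0 b7←b2 b8←b2
Dom∩ at merges:
  b2: preds {b0,b1,b3}: {b0} ∩ {b0,b1} ∩ {b0,b2,b3} = {b0}; idom=b0
  b6: preds {b0,b4,b5}: {b0} ∩ {b0,b2,b3,b4} ∩ {b0,b2,b3,b5} = {b0}; idom=b0
  b7: preds {b2,b4}: {b0,b2} ∩ {b0,b2,b3,b4} = {b0,b2}; idom=b2
  b8: preds {b5,b7}: {b0,b2,b3,b5} ∩ {b0,b2,b7} = {b0,b2}; idom=b2

idom(b7) = b2

Answer: b2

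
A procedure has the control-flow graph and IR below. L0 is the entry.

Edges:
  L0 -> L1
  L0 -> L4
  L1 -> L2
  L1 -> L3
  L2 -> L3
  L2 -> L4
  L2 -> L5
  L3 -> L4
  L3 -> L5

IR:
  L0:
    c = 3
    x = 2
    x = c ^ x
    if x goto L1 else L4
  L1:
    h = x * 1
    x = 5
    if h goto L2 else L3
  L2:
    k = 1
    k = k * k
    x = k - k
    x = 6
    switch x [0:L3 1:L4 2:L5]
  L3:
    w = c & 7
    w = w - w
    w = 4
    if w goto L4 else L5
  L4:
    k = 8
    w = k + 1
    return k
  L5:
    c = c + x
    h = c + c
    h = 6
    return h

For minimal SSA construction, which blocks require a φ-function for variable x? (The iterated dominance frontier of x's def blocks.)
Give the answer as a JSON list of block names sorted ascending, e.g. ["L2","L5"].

Answer: ["L3", "L4", "L5"]

Analysis:
idom tree: L1←L0 L2←L1 L3←L1 L4←L0 L5←L1
Dom∩ at merges:
  L3: preds {L1,L2}: {L0,L1} ∩ {L0,L1,L2} = {L0,L1}; idom=L1
  L4: preds {L0,L2,L3}: {L0} ∩ {L0,L1,L2} ∩ {L0,L1,L3} = {L0}; idom=L0
  L5: preds {L2,L3}: {L0,L1,L2} ∩ {L0,L1,L3} = {L0,L1}; idom=L1

DF derivation:
  L3←L1: walk · to L1
  L3←L2: walk L2 to L1
  L4←L0: walk · to L0
  L4←L2: walk L2→L1 to L0
  L4←L3: walk L3→L1 to L0
  L5←L2: walk L2 to L1
  L5←L3: walk L3 to L1
  DF(L0)=∅
  DF(L1)={L4}
  DF(L2)={L3,L4,L5}
  DF(L3)={L4,L5}
  DF(L4)=∅
  DF(L5)=∅

φ for x: defs {L0,L1,L2}
  DF⁺ = {L3,L4,L5}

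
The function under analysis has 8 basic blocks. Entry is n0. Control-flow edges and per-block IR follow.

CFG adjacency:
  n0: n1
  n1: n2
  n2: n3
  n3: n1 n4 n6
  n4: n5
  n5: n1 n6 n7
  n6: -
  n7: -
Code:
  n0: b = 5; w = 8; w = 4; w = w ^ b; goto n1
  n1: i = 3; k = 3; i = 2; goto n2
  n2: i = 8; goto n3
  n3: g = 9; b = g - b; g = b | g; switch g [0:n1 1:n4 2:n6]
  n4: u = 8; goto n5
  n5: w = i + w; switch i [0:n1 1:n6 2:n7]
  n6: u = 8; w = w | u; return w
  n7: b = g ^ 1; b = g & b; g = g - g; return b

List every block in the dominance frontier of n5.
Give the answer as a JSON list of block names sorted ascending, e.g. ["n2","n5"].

idom tree: n1←n0 n2←n1 n3←n2 n4←n3 n5←n4 n6←n3 n7←n5
Join-block Dom:
  n1: preds {n0,n3,n5}: {n0} ∩ {n0,n1,n2,n3} ∩ {n0,n1,n2,n3,n4,n5} = {n0}; idom=n0
  n6: preds {n3,n5}: {n0,n1,n2,n3} ∩ {n0,n1,n2,n3,n4,n5} = {n0,n1,n2,n3}; idom=n3

DF derivation:
  join n1 pred n0: · stop@n0
  join n1 pred n3: n3→n2→n1 stop@n0
  join n1 pred n5: n5→n4→n3→n2→n1 stop@n0
  join n6 pred n3: · stop@n3
  join n6 pred n5: n5→n4 stop@n3
  DF(n0)=∅
  DF(n1)={n1}
  DF(n2)={n1}
  DF(n3)={n1}
  DF(n4)={n1,n6}
  DF(n5)={n1,n6}
  DF(n6)=∅
  DF(n7)=∅

DF(n5) = ["n1", "n6"]

Answer: ["n1", "n6"]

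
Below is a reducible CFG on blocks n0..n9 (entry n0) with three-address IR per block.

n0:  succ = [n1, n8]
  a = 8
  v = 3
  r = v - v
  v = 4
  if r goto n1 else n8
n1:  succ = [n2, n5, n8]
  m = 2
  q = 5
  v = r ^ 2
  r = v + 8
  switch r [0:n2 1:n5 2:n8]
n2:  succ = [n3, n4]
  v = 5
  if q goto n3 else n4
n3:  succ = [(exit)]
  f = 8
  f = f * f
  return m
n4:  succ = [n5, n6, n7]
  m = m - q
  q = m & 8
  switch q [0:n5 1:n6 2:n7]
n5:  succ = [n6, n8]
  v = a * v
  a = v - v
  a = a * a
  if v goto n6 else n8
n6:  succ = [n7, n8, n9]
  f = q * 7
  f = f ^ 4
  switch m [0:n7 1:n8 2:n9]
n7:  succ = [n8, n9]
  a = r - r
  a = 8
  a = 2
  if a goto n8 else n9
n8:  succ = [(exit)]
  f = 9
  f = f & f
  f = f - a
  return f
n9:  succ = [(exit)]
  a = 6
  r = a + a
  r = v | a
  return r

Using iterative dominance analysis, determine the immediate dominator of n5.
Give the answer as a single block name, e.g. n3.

idom tree: n1←n0 n2←n1 n3←n2 n4←n2 n5←n1 n6←n1 n7←n1 n8←n0 n9←n1
Dom at joins:
  n5: preds {n1,n4}: {n0,n1} ∩ {n0,n1,n2,n4} = {n0,n1}; idom=n1
  n6: preds {n4,n5}: {n0,n1,n2,n4} ∩ {n0,n1,n5} = {n0,n1}; idom=n1
  n7: preds {n4,n6}: {n0,n1,n2,n4} ∩ {n0,n1,n6} = {n0,n1}; idom=n1
  n8: preds {n0,n1,n5,n6,n7}: {n0} ∩ {n0,n1} ∩ {n0,n1,n5} ∩ {n0,n1,n6} ∩ {n0,n1,n7} = {n0}; idom=n0
  n9: preds {n6,n7}: {n0,n1,n6} ∩ {n0,n1,n7} = {n0,n1}; idom=n1

idom(n5) = n1

Answer: n1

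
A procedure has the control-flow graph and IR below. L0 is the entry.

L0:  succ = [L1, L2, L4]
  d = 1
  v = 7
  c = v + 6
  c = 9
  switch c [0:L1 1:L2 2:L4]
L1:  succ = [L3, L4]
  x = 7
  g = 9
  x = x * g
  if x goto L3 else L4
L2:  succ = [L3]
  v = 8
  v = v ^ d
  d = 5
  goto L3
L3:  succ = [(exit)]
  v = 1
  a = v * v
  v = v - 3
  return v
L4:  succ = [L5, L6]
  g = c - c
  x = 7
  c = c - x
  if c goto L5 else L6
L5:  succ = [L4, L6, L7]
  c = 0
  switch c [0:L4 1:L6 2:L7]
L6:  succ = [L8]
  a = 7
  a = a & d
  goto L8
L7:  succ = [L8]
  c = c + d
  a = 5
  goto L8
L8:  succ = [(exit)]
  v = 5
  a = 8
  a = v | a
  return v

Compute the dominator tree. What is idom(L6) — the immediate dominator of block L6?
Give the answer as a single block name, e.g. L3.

idom tree: L1←L0 L2←L0 L3←L0 L4←L0 L5←L4 L6←L4 L7←L5 L8←L4
Dom at joins:
  L3: preds {L1,L2}: {L0,L1} ∩ {L0,L2} = {L0}; idom=L0
  L4: preds {L0,L1,L5}: {L0} ∩ {L0,L1} ∩ {L0,L4,L5} = {L0}; idom=L0
  L6: preds {L4,L5}: {L0,L4} ∩ {L0,L4,L5} = {L0,L4}; idom=L4
  L8: preds {L6,L7}: {L0,L4,L6} ∩ {L0,L4,L5,L7} = {L0,L4}; idom=L4

idom(L6) = L4

Answer: L4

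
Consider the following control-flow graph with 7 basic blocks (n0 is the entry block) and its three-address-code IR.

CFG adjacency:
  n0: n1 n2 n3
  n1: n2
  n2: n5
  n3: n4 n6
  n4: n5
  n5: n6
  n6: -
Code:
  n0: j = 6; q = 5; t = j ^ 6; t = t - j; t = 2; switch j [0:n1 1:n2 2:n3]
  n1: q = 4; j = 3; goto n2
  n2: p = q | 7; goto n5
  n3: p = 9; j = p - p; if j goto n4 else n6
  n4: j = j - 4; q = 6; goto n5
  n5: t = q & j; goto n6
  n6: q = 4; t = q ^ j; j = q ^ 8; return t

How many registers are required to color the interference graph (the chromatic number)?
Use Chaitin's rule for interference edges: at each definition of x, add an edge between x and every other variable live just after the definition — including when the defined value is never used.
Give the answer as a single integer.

Answer: 3

Working:
Block summaries:
  n0: def={j,q,t} ue=∅
  n1: def={j,q} ue=∅
  n2: def={p} ue={q}
  n3: def={j,p} ue=∅
  n4: def={j,q} ue={j}
  n5: def={t} ue={j,q}
  n6: def={j,q,t} ue={j}

Live sets:
  live n0: ∅→{j,q}
  live n1: ∅→{j,q}
  live n2: {j,q}→{j,q}
  live n3: ∅→{j}
  live n4: {j}→{j,q}
  live n5: {j,q}→{j}
  live n6: {j}→∅

Conflict graph:
  j: {p,q,t}
  p: {j,q}
  q: {j,p,t}
  t: {j,q}

Colouring:
  clique {j,p,q} ⇒ need ≥ 3
  assign j→R0 p→R2 q→R1 t→R2 — no edge inside a register ⇒ χ ≤ 3
  χ = 3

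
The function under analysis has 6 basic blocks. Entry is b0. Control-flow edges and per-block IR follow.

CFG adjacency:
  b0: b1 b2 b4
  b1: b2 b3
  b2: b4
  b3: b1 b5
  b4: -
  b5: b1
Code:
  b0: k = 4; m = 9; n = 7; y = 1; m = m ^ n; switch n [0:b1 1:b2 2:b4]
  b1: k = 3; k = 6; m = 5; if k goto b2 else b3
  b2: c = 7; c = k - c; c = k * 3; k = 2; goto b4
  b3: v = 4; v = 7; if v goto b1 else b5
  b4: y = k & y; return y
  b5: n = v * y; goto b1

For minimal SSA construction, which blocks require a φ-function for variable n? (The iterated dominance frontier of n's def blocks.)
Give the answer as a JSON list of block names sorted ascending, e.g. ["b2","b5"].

Answer: ["b1", "b2", "b4"]

Analysis:
idom tree: b1←b0 b2←b0 b3←b1 b4←b0 b5←b3
Dom at joins:
  b1: preds {b0,b3,b5}: {b0} ∩ {b0,b1,b3} ∩ {b0,b1,b3,b5} = {b0}; idom=b0
  b2: preds {b0,b1}: {b0} ∩ {b0,b1} = {b0}; idom=b0
  b4: preds {b0,b2}: {b0} ∩ {b0,b2} = {b0}; idom=b0

DF walk-up:
  b1←b0: walk · to b0
  b1←b3: walk b3→b1 to b0
  b1←b5: walk b5→b3→b1 to b0
  b2←b0: walk · to b0
  b2←b1: walk b1 to b0
  b4←b0: walk · to b0
  b4←b2: walk b2 to b0
  b0: DF=∅
  b1: DF={b1,b2}
  b2: DF={b4}
  b3: DF={b1}
  b4: DF=∅
  b5: DF={b1}

φ for n: defs {b0,b5}
  DF⁺ = {b1,b2,b4}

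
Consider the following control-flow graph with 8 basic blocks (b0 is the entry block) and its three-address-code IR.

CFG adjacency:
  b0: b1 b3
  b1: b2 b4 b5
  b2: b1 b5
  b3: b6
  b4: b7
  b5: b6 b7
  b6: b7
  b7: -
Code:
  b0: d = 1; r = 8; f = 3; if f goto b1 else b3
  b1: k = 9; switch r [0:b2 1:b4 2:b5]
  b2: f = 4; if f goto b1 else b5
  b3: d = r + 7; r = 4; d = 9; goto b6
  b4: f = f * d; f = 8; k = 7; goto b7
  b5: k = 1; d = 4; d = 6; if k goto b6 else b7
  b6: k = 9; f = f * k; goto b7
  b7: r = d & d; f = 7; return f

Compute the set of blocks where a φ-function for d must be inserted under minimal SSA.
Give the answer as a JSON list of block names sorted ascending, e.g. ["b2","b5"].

idom tree: b1←b0 b2←b1 b3←b0 b4←b1 b5←b1 b6←b0 b7←b0
Join-block Dom:
  b1: preds {b0,b2}: {b0} ∩ {b0,b1,b2} = {b0}; idom=b0
  b5: preds {b1,b2}: {b0,b1} ∩ {b0,b1,b2} = {b0,b1}; idom=b1
  b6: preds {b3,b5}: {b0,b3} ∩ {b0,b1,b5} = {b0}; idom=b0
  b7: preds {b4,b5,b6}: {b0,b1,b4} ∩ {b0,b1,b5} ∩ {b0,b6} = {b0}; idom=b0

DF walk-up:
  join b1 pred b0: · stop@b0
  join b1 pred b2: b2→b1 stop@b0
  join b5 pred b1: · stop@b1
  join b5 pred b2: b2 stop@b1
  join b6 pred b3: b3 stop@b0
  join b6 pred b5: b5→b1 stop@b0
  join b7 pred b4: b4→b1 stop@b0
  join b7 pred b5: b5→b1 stop@b0
  join b7 pred b6: b6 stop@b0
  DF(b0)=∅
  DF(b1)={b1,b6,b7}
  DF(b2)={b1,b5}
  DF(b3)={b6}
  DF(b4)={b7}
  DF(b5)={b6,b7}
  DF(b6)={b7}
  DF(b7)=∅

φ for d: defs {b0,b3,b5}
  DF⁺ = {b6,b7}

Answer: ["b6", "b7"]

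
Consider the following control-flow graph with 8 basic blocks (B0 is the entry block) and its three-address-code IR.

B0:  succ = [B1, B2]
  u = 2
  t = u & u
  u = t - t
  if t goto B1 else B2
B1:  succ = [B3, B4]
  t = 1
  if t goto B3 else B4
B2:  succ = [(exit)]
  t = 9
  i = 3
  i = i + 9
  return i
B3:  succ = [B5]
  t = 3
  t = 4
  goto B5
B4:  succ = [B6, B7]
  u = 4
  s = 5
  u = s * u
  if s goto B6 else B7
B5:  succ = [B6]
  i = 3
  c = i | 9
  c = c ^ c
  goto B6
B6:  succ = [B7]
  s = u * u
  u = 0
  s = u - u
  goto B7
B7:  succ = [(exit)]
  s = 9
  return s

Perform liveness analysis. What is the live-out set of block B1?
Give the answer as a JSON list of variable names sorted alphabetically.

Block summaries:
  B0 def {t,u} use ∅
  B1 def {t} use ∅
  B2 def {i,t} use ∅
  B3 def {t} use ∅
  B4 def {s,u} use ∅
  B5 def {c,i} use ∅
  B6 def {s,u} use {u}
  B7 def {s} use ∅

Liveness:
  B0 li=∅ lo={u}
  B1 li={u} lo={u}
  B2 li=∅ lo=∅
  B3 li={u} lo={u}
  B4 li=∅ lo={u}
  B5 li={u} lo={u}
  B6 li={u} lo=∅
  B7 li=∅ lo=∅

live-out(B1) = ["u"]

Answer: ["u"]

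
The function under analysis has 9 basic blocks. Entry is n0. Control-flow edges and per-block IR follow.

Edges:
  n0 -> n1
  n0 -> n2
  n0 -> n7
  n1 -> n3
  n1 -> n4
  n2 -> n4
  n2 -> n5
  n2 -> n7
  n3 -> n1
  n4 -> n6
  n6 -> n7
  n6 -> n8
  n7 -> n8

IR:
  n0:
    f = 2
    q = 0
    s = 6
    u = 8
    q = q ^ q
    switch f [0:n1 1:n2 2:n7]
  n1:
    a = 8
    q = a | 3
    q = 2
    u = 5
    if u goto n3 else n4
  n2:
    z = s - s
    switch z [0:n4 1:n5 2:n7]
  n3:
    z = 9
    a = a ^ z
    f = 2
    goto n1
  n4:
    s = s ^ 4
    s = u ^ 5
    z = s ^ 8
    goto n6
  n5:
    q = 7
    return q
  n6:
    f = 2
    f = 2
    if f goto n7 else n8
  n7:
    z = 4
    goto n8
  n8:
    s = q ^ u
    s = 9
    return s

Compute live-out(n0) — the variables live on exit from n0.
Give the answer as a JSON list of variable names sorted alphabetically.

def/use:
  n0: {f,q,s,u} / ∅
  n1: {a,q,u} / ∅
  n2: {z} / {s}
  n3: {a,f,z} / {a}
  n4: {s,z} / {s,u}
  n5: {q} / ∅
  n6: {f} / ∅
  n7: {z} / ∅
  n8: {s} / {q,u}

Live sets:
  n0: in=∅ out={q,s,u}
  n1: in={s} out={a,q,s,u}
  n2: in={q,s,u} out={q,s,u}
  n3: in={a,s} out={s}
  n4: in={q,s,u} out={q,u}
  n5: in=∅ out=∅
  n6: in={q,u} out={q,u}
  n7: in={q,u} out={q,u}
  n8: in={q,u} out=∅

live-out(n0) = ["q", "s", "u"]

Answer: ["q", "s", "u"]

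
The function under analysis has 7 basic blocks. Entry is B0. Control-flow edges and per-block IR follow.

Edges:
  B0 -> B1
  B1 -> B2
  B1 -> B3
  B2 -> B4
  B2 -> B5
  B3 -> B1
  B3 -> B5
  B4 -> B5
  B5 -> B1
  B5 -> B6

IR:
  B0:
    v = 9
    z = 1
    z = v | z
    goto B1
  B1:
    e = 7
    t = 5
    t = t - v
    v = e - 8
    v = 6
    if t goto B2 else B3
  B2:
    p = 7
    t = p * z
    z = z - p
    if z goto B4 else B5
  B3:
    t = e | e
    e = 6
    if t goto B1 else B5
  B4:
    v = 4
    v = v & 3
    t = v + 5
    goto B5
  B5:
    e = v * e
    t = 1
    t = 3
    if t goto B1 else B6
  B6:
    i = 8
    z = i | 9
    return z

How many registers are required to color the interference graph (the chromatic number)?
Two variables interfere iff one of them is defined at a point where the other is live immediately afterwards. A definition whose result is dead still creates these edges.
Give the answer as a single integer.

def/use:
  B0: {v,z} / ∅
  B1: {e,t,v} / {v}
  B2: {p,t,z} / {z}
  B3: {e,t} / {e}
  B4: {t,v} / ∅
  B5: {e,t} / {e,v}
  B6: {i,z} / ∅

Backward fixpoint:
  B0 li=∅ lo={v,z}
  B1 li={v,z} lo={e,v,z}
  B2 li={e,v,z} lo={e,v,z}
  B3 li={e,v,z} lo={e,v,z}
  B4 li={e,z} lo={e,v,z}
  B5 li={e,v,z} lo={v,z}
  B6 li=∅ lo=∅

Interfere edges:
  e: {p,t,v,z}
  i: ∅
  p: {e,t,v,z}
  t: {e,p,v,z}
  v: {e,p,t,z}
  z: {e,p,t,v}

Colouring:
  lower bound: {e,p,t,v,z} mutually conflict ⇒ χ ≥ 5
  5-colouring: R0={e,i}  R1={p}  R2={t}  R3={v}  R4={z}
  χ = 5

Answer: 5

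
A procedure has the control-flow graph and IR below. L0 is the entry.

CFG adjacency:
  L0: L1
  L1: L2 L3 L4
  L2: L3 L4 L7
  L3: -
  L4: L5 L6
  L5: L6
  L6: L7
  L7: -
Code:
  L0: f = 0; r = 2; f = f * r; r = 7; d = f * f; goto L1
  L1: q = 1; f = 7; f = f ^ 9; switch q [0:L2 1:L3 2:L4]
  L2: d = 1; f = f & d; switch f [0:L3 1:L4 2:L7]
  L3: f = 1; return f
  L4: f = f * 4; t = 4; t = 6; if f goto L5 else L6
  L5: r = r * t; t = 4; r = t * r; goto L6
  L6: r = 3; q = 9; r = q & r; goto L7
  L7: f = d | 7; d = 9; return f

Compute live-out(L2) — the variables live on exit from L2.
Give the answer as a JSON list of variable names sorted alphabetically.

Answer: ["d", "f", "r"]

Analysis:
Block summaries:
  L0: def={d,f,r} ue=∅
  L1: def={f,q} ue=∅
  L2: def={d,f} ue={f}
  L3: def={f} ue=∅
  L4: def={f,t} ue={f}
  L5: def={r,t} ue={r,t}
  L6: def={q,r} ue=∅
  L7: def={d,f} ue={d}

Live sets:
  live L0: ∅→{d,r}
  live L1: {d,r}→{d,f,r}
  live L2: {f,r}→{d,f,r}
  live L3: ∅→∅
  live L4: {d,f,r}→{d,r,t}
  live L5: {d,r,t}→{d}
  live L6: {d}→{d}
  live L7: {d}→∅

live-out(L2) = ["d", "f", "r"]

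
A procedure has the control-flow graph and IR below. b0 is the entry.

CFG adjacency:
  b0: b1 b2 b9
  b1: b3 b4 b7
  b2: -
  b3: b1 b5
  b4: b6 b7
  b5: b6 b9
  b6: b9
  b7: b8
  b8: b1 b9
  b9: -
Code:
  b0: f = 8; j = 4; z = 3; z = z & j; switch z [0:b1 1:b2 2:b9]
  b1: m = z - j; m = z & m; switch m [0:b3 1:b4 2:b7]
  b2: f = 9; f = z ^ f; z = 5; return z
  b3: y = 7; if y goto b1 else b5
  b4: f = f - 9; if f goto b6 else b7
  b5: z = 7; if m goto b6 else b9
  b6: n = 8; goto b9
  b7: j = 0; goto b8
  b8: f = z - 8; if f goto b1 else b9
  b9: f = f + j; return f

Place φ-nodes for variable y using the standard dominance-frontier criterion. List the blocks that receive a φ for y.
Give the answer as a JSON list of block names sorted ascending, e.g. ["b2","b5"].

idom tree: b1←b0 b2←b0 b3←b1 b4←b1 b5←b3 b6←b1 b7←b1 b8←b7 b9←b0
Join-block Dom:
  b1: preds {b0,b3,b8}: {b0} ∩ {b0,b1,b3} ∩ {b0,b1,b7,b8} = {b0}; idom=b0
  b6: preds {b4,b5}: {b0,b1,b4} ∩ {b0,b1,b3,b5} = {b0,b1}; idom=b1
  b7: preds {b1,b4}: {b0,b1} ∩ {b0,b1,b4} = {b0,b1}; idom=b1
  b9: preds {b0,b5,b6,b8}: {b0} ∩ {b0,b1,b3,b5} ∩ {b0,b1,b6} ∩ {b0,b1,b7,b8} = {b0}; idom=b0

Frontier:
  b1←b0: walk · to b0
  b1←b3: walk b3→b1 to b0
  b1←b8: walk b8→b7→b1 to b0
  b6←b4: walk b4 to b1
  b6←b5: walk b5→b3 to b1
  b7←b1: walk · to b1
  b7←b4: walk b4 to b1
  b9←b0: walk · to b0
  b9←b5: walk b5→b3→b1 to b0
  b9←b6: walk b6→b1 to b0
  b9←b8: walk b8→b7→b1 to b0
  b0 → ∅
  b1 → {b1,b9}
  b2 → ∅
  b3 → {b1,b6,b9}
  b4 → {b6,b7}
  b5 → {b6,b9}
  b6 → {b9}
  b7 → {b1,b9}
  b8 → {b1,b9}
  b9 → ∅

φ for y: defs {b3}
  DF⁺ = {b1,b6,b9}

Answer: ["b1", "b6", "b9"]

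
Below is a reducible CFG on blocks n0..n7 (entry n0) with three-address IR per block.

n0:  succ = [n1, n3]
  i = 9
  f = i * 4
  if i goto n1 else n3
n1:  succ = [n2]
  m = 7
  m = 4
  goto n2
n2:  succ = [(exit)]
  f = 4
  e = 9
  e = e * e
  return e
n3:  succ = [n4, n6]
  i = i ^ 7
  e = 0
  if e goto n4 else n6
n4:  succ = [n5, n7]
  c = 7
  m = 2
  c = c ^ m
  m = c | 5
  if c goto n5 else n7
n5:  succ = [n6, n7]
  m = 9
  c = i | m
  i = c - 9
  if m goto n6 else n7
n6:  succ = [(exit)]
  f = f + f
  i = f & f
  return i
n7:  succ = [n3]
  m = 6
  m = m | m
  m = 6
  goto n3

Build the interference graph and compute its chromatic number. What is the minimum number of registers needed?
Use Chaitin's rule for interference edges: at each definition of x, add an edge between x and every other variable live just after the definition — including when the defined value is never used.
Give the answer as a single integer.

Per-block:
  n0 def {f,i} use ∅
  n1 def {m} use ∅
  n2 def {e,f} use ∅
  n3 def {e,i} use {i}
  n4 def {c,m} use ∅
  n5 def {c,i,m} use {i}
  n6 def {f,i} use {f}
  n7 def {m} use ∅

Liveness:
  live n0: ∅→{f,i}
  live n1: ∅→∅
  live n2: ∅→∅
  live n3: {f,i}→{f,i}
  live n4: {f,i}→{f,i}
  live n5: {f,i}→{f,i}
  live n6: {f}→∅
  live n7: {f,i}→{f,i}

Interference:
  c — {f,i,m}
  e — {f,i}
  f — {c,e,i,m}
  i — {c,e,f,m}
  m — {c,f,i}

Chromatic number:
  {c,f,i,m} pairwise interfere (4-clique) ⇒ χ ≥ 4
  4-colouring: R0={f}  R1={i}  R2={c,e}  R3={m}
  χ = 4

Answer: 4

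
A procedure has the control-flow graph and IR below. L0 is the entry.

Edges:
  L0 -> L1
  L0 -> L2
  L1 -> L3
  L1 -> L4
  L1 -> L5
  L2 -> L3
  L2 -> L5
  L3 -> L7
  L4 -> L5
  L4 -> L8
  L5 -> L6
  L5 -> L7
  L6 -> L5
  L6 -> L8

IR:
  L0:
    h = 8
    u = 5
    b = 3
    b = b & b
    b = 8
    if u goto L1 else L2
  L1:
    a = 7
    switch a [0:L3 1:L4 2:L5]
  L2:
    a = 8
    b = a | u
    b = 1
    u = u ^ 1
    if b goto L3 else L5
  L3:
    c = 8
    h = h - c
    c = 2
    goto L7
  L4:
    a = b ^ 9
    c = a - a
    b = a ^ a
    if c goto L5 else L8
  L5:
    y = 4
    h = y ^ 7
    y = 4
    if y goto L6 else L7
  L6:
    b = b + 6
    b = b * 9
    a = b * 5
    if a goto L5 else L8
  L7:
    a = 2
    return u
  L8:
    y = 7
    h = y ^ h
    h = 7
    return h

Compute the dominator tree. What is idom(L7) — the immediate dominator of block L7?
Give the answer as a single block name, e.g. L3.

Answer: L0

Analysis:
idom tree: L1←L0 L2←L0 L3←L0 L4←L1 L5←L0 L6←L5 L7←L0 L8←L0
Dom∩ at merges:
  L3: preds {L1,L2}: {L0,L1} ∩ {L0,L2} = {L0}; idom=L0
  L5: preds {L1,L2,L4,L6}: {L0,L1} ∩ {L0,L2} ∩ {L0,L1,L4} ∩ {L0,L5,L6} = {L0}; idom=L0
  L7: preds {L3,L5}: {L0,L3} ∩ {L0,L5} = {L0}; idom=L0
  L8: preds {L4,L6}: {L0,L1,L4} ∩ {L0,L5,L6} = {L0}; idom=L0

idom(L7) = L0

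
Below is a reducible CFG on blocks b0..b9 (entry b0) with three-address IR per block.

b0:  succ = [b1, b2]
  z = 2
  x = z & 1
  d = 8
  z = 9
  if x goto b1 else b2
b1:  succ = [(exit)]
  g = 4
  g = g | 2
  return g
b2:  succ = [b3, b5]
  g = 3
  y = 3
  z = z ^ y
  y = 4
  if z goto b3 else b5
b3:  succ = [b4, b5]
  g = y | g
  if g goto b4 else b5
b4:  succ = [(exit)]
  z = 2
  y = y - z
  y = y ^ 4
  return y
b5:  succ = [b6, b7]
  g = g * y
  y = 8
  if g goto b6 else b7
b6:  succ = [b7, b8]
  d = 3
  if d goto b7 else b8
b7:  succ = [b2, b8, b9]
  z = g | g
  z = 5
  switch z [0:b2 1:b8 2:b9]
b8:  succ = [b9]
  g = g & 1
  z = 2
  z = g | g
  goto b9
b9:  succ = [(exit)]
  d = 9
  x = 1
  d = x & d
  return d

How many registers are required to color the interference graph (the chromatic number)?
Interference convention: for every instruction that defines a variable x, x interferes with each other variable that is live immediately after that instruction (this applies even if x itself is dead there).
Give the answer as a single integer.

Per-block:
  b0: {d,x,z} / ∅
  b1: {g} / ∅
  b2: {g,y,z} / {z}
  b3: {g} / {g,y}
  b4: {y,z} / {y}
  b5: {g,y} / {g,y}
  b6: {d} / ∅
  b7: {z} / {g}
  b8: {g,z} / {g}
  b9: {d,x} / ∅

Liveness:
  live b0: ∅→{z}
  live b1: ∅→∅
  live b2: {z}→{g,y}
  live b3: {g,y}→{g,y}
  live b4: {y}→∅
  live b5: {g,y}→{g}
  live b6: {g}→{g}
  live b7: {g}→{g,z}
  live b8: {g}→∅
  live b9: ∅→∅

Interference:
  d — {g,x}
  g — {d,y,z}
  x — {d,z}
  y — {g,z}
  z — {g,x,y}

Registers:
  {g,y,z} pairwise interfere (3-clique) ⇒ χ ≥ 3
  3-colouring: R0={g,x}  R1={d,z}  R2={y}
  χ = 3

Answer: 3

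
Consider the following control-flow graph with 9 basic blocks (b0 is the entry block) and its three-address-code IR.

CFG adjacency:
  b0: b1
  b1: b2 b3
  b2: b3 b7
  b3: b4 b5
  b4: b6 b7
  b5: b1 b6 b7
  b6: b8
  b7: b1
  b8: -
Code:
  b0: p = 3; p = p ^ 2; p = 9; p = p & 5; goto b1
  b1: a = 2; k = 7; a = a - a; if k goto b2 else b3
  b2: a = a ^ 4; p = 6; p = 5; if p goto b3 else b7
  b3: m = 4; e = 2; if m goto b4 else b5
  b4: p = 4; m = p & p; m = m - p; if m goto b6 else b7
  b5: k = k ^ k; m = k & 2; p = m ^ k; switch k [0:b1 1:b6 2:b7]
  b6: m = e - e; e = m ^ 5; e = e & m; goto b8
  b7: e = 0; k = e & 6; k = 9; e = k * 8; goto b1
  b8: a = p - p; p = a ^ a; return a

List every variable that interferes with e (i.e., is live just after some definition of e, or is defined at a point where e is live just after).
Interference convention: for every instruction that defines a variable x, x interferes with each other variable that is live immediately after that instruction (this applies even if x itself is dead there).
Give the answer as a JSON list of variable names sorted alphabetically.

Answer: ["k", "m", "p"]

Analysis:
Block summaries:
  b0: def={p} ue=∅
  b1: def={a,k} ue=∅
  b2: def={a,p} ue={a}
  b3: def={e,m} ue=∅
  b4: def={m,p} ue=∅
  b5: def={k,m,p} ue={k}
  b6: def={e,m} ue={e}
  b7: def={e,k} ue=∅
  b8: def={a,p} ue={p}

Liveness:
  b0 li=∅ lo=∅
  b1 li=∅ lo={a,k}
  b2 li={a,k} lo={k}
  b3 li={k} lo={e,k}
  b4 li={e} lo={e,p}
  b5 li={e,k} lo={e,p}
  b6 li={e,p} lo={p}
  b7 li=∅ lo=∅
  b8 li={p} lo=∅

Interference:
  a↔{k,p}
  e↔{k,m,p}
  k↔{a,e,m,p}
  m↔{e,k,p}
  p↔{a,e,k,m}

N(e) = ["k", "m", "p"]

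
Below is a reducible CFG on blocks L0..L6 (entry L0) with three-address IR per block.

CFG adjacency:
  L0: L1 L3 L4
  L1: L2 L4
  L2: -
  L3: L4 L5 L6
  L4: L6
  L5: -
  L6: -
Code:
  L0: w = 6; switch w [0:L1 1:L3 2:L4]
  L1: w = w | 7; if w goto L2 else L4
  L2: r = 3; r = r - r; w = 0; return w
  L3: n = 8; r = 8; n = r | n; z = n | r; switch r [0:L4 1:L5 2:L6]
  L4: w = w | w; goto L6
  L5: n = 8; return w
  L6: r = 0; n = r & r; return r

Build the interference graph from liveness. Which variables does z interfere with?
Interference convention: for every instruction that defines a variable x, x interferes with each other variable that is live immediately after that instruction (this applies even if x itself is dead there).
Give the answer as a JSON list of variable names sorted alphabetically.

Answer: ["r", "w"]

Working:
Block summaries:
  L0: def={w} ue=∅
  L1: def={w} ue={w}
  L2: def={r,w} ue=∅
  L3: def={n,r,z} ue=∅
  L4: def={w} ue={w}
  L5: def={n} ue={w}
  L6: def={n,r} ue=∅

Backward fixpoint:
  L0: in=∅ out={w}
  L1: in={w} out={w}
  L2: in=∅ out=∅
  L3: in={w} out={w}
  L4: in={w} out=∅
  L5: in={w} out=∅
  L6: in=∅ out=∅

Interfere edges:
  n — {r,w}
  r — {n,w,z}
  w — {n,r,z}
  z — {r,w}

N(z) = ["r", "w"]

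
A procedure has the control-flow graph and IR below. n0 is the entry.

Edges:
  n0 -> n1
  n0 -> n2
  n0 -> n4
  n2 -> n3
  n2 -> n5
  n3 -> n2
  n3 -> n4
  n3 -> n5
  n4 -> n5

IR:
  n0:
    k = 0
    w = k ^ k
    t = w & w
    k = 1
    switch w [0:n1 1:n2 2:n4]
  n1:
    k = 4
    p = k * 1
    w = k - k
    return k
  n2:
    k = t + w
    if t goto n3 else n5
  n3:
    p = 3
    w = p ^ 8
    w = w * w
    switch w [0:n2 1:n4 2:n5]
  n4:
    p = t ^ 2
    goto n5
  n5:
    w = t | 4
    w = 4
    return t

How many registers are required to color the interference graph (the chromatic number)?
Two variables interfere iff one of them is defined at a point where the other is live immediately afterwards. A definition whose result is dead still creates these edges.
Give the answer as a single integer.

Answer: 3

Derivation:
def/use:
  n0: {k,t,w} / ∅
  n1: {k,p,w} / ∅
  n2: {k} / {t,w}
  n3: {p,w} / ∅
  n4: {p} / {t}
  n5: {w} / {t}

Live sets:
  live n0: ∅→{t,w}
  live n1: ∅→∅
  live n2: {t,w}→{t}
  live n3: {t}→{t,w}
  live n4: {t}→{t}
  live n5: {t}→∅

Interference:
  k — {p,t,w}
  p — {k,t}
  t — {k,p,w}
  w — {k,t}

Registers:
  {k,p,t} pairwise interfere (3-clique) ⇒ χ ≥ 3
  assign k→r0 p→r2 t→r1 w→r2 — no edge inside a register ⇒ χ ≤ 3
  χ = 3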